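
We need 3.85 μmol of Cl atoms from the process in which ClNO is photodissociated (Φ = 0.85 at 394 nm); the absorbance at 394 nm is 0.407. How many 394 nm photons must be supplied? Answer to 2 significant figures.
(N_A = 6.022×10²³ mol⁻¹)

Product: 3.85 μmol = 3.85×10⁻⁶ mol.
Photons that must be absorbed: 3.85×10⁻⁶ / 0.85 = 4.529×10⁻⁶ mol.
Fraction absorbed: 1 − 10^(−0.407) = 0.6083.
Incident photons needed: 4.529×10⁻⁶ / 0.6083 = 7.445×10⁻⁶ mol.
Photon count: 7.445×10⁻⁶ × 6.022×10²³ = 4.5×10¹⁸.

4.5×10¹⁸ photons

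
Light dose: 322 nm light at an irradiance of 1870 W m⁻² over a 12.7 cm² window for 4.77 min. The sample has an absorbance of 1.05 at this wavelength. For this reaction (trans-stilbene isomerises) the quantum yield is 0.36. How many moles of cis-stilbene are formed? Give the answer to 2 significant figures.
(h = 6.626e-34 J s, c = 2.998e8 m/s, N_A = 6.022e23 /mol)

6.0e-4 mol

Photon energy at 322 nm: hc/λ = (6.626e-34)(2.998e8)/(322e-9) = 6.169e-19 J.
Energy delivered: (1870 W m⁻²)(12.7e-4 m²)(286.2 s) = 679.7 J.
Photons incident: 679.7 / 6.169e-19 = 1.102e21, i.e. 1.102e21/6.022e23 = 0.001830 mol.
Fraction absorbed: 1 − 10^(−1.05) = 0.9109.
Photons absorbed: 0.9109 × 0.001830 = 0.001667 mol.
Product: Φ × n_abs = 0.36 × 0.001667 = 6.001e-4 mol.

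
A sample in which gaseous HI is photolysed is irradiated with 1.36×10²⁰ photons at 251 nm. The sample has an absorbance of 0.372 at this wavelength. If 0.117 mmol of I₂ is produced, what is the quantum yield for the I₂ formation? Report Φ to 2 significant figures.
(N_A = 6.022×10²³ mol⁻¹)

Φ = 0.90

Product: 0.117 mmol = 1.17×10⁻⁴ mol.
Moles of photons: 1.36×10²⁰ / 6.022×10²³ = 2.258×10⁻⁴ mol.
Fraction absorbed: 1 − 10^(−0.372) = 0.5754.
Photons absorbed: 0.5754 × 2.258×10⁻⁴ = 1.299×10⁻⁴ mol.
Φ = 1.17×10⁻⁴ mol / 1.299×10⁻⁴ mol photons = 0.90.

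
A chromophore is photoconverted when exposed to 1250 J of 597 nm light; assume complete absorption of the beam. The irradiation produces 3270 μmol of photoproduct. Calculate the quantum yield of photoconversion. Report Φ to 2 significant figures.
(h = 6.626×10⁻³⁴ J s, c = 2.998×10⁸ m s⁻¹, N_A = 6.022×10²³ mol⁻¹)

Product: 3270 μmol = 0.00327 mol.
Photon energy at 597 nm: hc/λ = (6.626×10⁻³⁴)(2.998×10⁸)/(597×10⁻⁹) = 3.327×10⁻¹⁹ J.
Photons incident: 1250 / 3.327×10⁻¹⁹ = 3.757×10²¹, i.e. 3.757×10²¹/6.022×10²³ = 0.006239 mol.
Φ = 0.00327 mol / 0.006239 mol photons = 0.52.

Φ = 0.52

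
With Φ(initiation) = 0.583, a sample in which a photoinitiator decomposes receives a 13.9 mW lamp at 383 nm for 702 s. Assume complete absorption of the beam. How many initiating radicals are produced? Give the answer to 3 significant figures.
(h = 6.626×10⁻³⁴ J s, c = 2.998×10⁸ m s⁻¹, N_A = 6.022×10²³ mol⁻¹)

Photon energy at 383 nm: hc/λ = (6.626×10⁻³⁴)(2.998×10⁸)/(383×10⁻⁹) = 5.187×10⁻¹⁹ J.
Energy delivered: (13.9 mW)(702 s) = 9.758 J.
Photons incident: 9.758 / 5.187×10⁻¹⁹ = 1.881×10¹⁹, i.e. 1.881×10¹⁹/6.022×10²³ = 3.124×10⁻⁵ mol.
Product: Φ × n_abs = 0.583 × 3.124×10⁻⁵ = 1.821×10⁻⁵ mol.
As a count: 1.821×10⁻⁵ × 6.022×10²³ = 1.10×10¹⁹.

1.10×10¹⁹ initiating radicals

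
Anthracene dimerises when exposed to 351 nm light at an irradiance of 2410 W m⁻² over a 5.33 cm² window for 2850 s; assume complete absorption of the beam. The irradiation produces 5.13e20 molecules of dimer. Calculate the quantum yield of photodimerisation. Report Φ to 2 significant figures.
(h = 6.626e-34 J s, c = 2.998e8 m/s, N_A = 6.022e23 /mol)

Φ = 0.079

Product: 5.13e20 / 6.022e23 = 8.519e-4 mol.
Photon energy at 351 nm: hc/λ = (6.626e-34)(2.998e8)/(351e-9) = 5.659e-19 J.
Energy delivered: (2410 W m⁻²)(5.33e-4 m²)(2850 s) = 3661 J.
Photons incident: 3661 / 5.659e-19 = 6.469e21, i.e. 6.469e21/6.022e23 = 0.01074 mol.
Φ = 8.519e-4 mol / 0.01074 mol photons = 0.079.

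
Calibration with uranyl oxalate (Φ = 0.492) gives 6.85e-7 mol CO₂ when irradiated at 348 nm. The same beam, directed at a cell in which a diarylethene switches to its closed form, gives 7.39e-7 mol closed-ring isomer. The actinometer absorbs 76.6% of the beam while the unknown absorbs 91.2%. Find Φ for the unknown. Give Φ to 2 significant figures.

Photons absorbed by the actinometer: 6.85e-7 / 0.492 = 1.392e-6 mol.
Incident flux: 1.392e-6 / 0.766 = 1.817e-6 einstein.
Absorbed by unknown: 0.912 × 1.817e-6 = 1.657e-6 mol.
Φ(unknown) = 7.39e-7 / 1.657e-6 = 0.45.

Φ = 0.45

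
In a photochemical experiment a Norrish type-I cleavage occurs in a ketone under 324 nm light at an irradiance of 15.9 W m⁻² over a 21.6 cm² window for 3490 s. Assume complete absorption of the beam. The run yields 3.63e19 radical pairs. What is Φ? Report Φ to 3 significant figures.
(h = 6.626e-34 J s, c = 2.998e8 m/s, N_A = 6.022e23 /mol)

Product: 3.63e19 / 6.022e23 = 6.028e-5 mol.
Photon energy at 324 nm: hc/λ = (6.626e-34)(2.998e8)/(324e-9) = 6.131e-19 J.
Energy delivered: (15.9 W m⁻²)(21.6e-4 m²)(3490 s) = 119.9 J.
Photons incident: 119.9 / 6.131e-19 = 1.956e20, i.e. 1.956e20/6.022e23 = 3.248e-4 mol.
Φ = 6.028e-5 mol / 3.248e-4 mol photons = 0.186.

Φ = 0.186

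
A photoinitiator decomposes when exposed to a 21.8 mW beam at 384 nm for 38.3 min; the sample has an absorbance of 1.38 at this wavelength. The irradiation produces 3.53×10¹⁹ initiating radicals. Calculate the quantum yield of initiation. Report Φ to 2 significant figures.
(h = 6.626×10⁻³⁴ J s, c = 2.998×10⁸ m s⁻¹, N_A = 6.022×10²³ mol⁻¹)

Product: 3.53×10¹⁹ / 6.022×10²³ = 5.862×10⁻⁵ mol.
Photon energy at 384 nm: hc/λ = (6.626×10⁻³⁴)(2.998×10⁸)/(384×10⁻⁹) = 5.173×10⁻¹⁹ J.
Energy delivered: (21.8 mW)(2298 s) = 50.10 J.
Photons incident: 50.10 / 5.173×10⁻¹⁹ = 9.685×10¹⁹, i.e. 9.685×10¹⁹/6.022×10²³ = 1.608×10⁻⁴ mol.
Fraction absorbed: 1 − 10^(−1.38) = 0.9583.
Photons absorbed: 0.9583 × 1.608×10⁻⁴ = 1.541×10⁻⁴ mol.
Φ = 5.862×10⁻⁵ mol / 1.541×10⁻⁴ mol photons = 0.38.

Φ = 0.38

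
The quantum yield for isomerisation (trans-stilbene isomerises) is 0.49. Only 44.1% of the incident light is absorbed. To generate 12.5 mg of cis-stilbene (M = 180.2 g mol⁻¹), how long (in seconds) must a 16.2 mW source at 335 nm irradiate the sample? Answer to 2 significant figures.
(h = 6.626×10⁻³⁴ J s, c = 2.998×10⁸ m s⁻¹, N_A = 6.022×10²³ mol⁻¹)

Product: 12.5 mg / 180.2 g mol⁻¹ = 6.937×10⁻⁵ mol.
Photons that must be absorbed: 6.937×10⁻⁵ / 0.49 = 1.416×10⁻⁴ mol.
Incident photons needed: 1.416×10⁻⁴ / 0.441 = 3.211×10⁻⁴ mol.
Photon energy: hc/λ = 5.930×10⁻¹⁹ J; per mole, 3.571×10⁵ J mol⁻¹.
Energy required: 3.211×10⁻⁴ × 3.571×10⁵ = 114.7 J.
Time: 114.7 J / 0.0162 W = 7100 s.

t ≈ 7100 s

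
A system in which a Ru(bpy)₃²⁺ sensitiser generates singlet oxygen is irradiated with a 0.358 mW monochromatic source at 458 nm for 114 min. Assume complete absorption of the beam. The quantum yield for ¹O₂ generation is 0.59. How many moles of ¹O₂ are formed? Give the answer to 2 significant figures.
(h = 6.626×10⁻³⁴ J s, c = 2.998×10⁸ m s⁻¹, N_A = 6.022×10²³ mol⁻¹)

5.5×10⁻⁶ mol

Photon energy at 458 nm: hc/λ = (6.626×10⁻³⁴)(2.998×10⁸)/(458×10⁻⁹) = 4.337×10⁻¹⁹ J.
Energy delivered: (0.358 mW)(6840 s) = 2.449 J.
Photons incident: 2.449 / 4.337×10⁻¹⁹ = 5.647×10¹⁸, i.e. 5.647×10¹⁸/6.022×10²³ = 9.377×10⁻⁶ mol.
Product: Φ × n_abs = 0.59 × 9.377×10⁻⁶ = 5.532×10⁻⁶ mol.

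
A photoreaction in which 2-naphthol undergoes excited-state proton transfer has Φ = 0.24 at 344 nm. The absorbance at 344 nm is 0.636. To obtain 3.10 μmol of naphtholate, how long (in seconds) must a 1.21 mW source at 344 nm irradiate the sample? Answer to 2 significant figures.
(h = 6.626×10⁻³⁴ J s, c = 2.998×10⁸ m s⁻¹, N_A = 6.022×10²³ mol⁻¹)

t ≈ 4800 s

Product: 3.10 μmol = 3.10×10⁻⁶ mol.
Photons that must be absorbed: 3.10×10⁻⁶ / 0.24 = 1.292×10⁻⁵ mol.
Fraction absorbed: 1 − 10^(−0.636) = 0.7688.
Incident photons needed: 1.292×10⁻⁵ / 0.7688 = 1.681×10⁻⁵ mol.
Photon energy: hc/λ = 5.775×10⁻¹⁹ J; per mole, 3.478×10⁵ J mol⁻¹.
Energy required: 1.681×10⁻⁵ × 3.478×10⁵ = 5.847 J.
Time: 5.847 J / 0.00121 W = 4800 s.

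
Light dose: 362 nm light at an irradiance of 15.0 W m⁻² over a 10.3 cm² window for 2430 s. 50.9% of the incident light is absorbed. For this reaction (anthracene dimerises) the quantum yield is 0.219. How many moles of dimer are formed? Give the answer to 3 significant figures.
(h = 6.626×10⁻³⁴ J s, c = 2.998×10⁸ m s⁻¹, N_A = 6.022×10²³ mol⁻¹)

Photon energy at 362 nm: hc/λ = (6.626×10⁻³⁴)(2.998×10⁸)/(362×10⁻⁹) = 5.487×10⁻¹⁹ J.
Energy delivered: (15.0 W m⁻²)(10.3×10⁻⁴ m²)(2430 s) = 37.54 J.
Photons incident: 37.54 / 5.487×10⁻¹⁹ = 6.842×10¹⁹, i.e. 6.842×10¹⁹/6.022×10²³ = 1.136×10⁻⁴ mol.
Photons absorbed: 0.509 × 1.136×10⁻⁴ = 5.782×10⁻⁵ mol.
Product: Φ × n_abs = 0.219 × 5.782×10⁻⁵ = 1.266×10⁻⁵ mol.

1.27×10⁻⁵ mol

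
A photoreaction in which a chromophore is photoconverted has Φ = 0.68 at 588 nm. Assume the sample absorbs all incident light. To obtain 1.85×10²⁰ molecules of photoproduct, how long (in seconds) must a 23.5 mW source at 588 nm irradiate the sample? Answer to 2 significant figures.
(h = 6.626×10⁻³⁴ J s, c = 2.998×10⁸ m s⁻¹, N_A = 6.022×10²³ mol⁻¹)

Product: 1.85×10²⁰ / 6.022×10²³ = 3.072×10⁻⁴ mol.
Photons that must be absorbed: 3.072×10⁻⁴ / 0.68 = 4.518×10⁻⁴ mol.
Photon energy: hc/λ = 3.378×10⁻¹⁹ J; per mole, 2.034×10⁵ J mol⁻¹.
Energy required: 4.518×10⁻⁴ × 2.034×10⁵ = 91.90 J.
Time: 91.90 J / 0.0235 W = 3900 s.

t ≈ 3900 s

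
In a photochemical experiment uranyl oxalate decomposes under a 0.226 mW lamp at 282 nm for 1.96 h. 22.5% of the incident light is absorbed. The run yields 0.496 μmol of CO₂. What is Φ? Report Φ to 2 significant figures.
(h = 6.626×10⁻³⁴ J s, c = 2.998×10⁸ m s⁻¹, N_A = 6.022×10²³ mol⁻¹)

Product: 0.496 μmol = 4.96×10⁻⁷ mol.
Photon energy at 282 nm: hc/λ = (6.626×10⁻³⁴)(2.998×10⁸)/(282×10⁻⁹) = 7.044×10⁻¹⁹ J.
Energy delivered: (0.226 mW)(7056 s) = 1.595 J.
Photons incident: 1.595 / 7.044×10⁻¹⁹ = 2.264×10¹⁸, i.e. 2.264×10¹⁸/6.022×10²³ = 3.760×10⁻⁶ mol.
Photons absorbed: 0.225 × 3.760×10⁻⁶ = 8.460×10⁻⁷ mol.
Φ = 4.96×10⁻⁷ mol / 8.460×10⁻⁷ mol photons = 0.59.

Φ = 0.59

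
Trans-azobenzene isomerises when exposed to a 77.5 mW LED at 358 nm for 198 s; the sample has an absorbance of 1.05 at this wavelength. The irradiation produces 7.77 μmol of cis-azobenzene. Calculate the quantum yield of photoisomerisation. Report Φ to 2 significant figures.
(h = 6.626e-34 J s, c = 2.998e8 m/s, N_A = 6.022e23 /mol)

Φ = 0.19

Product: 7.77 μmol = 7.77e-6 mol.
Photon energy at 358 nm: hc/λ = (6.626e-34)(2.998e8)/(358e-9) = 5.549e-19 J.
Energy delivered: (77.5 mW)(198 s) = 15.35 J.
Photons incident: 15.35 / 5.549e-19 = 2.766e19, i.e. 2.766e19/6.022e23 = 4.593e-5 mol.
Fraction absorbed: 1 − 10^(−1.05) = 0.9109.
Photons absorbed: 0.9109 × 4.593e-5 = 4.184e-5 mol.
Φ = 7.77e-6 mol / 4.184e-5 mol photons = 0.19.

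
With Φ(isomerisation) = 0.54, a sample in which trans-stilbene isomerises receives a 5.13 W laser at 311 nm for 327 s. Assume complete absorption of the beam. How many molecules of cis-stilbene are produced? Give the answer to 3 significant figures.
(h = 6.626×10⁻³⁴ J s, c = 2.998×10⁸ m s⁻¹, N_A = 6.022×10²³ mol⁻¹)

1.42×10²¹ molecules

Photon energy at 311 nm: hc/λ = (6.626×10⁻³⁴)(2.998×10⁸)/(311×10⁻⁹) = 6.387×10⁻¹⁹ J.
Energy delivered: (5.13 W)(327 s) = 1678 J.
Photons incident: 1678 / 6.387×10⁻¹⁹ = 2.627×10²¹, i.e. 2.627×10²¹/6.022×10²³ = 0.004362 mol.
Product: Φ × n_abs = 0.54 × 0.004362 = 0.002355 mol.
As a count: 0.002355 × 6.022×10²³ = 1.42×10²¹.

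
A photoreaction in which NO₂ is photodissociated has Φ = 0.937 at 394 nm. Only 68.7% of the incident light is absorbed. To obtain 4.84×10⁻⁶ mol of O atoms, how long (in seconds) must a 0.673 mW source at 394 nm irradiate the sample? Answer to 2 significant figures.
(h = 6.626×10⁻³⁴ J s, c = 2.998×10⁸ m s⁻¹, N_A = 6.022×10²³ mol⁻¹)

Photons that must be absorbed: 4.84×10⁻⁶ / 0.937 = 5.165×10⁻⁶ mol.
Incident photons needed: 5.165×10⁻⁶ / 0.687 = 7.518×10⁻⁶ mol.
Photon energy: hc/λ = 5.042×10⁻¹⁹ J; per mole, 3.036×10⁵ J mol⁻¹.
Energy required: 7.518×10⁻⁶ × 3.036×10⁵ = 2.282 J.
Time: 2.282 J / 0.000673 W = 3400 s.

t ≈ 3400 s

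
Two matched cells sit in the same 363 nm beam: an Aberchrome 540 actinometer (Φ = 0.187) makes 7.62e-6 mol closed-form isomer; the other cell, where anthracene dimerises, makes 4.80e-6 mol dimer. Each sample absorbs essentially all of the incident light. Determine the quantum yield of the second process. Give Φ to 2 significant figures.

Photons absorbed by the actinometer: 7.62e-6 / 0.187 = 4.075e-5 mol.
Φ(unknown) = 4.80e-6 / 4.075e-5 = 0.12.

Φ = 0.12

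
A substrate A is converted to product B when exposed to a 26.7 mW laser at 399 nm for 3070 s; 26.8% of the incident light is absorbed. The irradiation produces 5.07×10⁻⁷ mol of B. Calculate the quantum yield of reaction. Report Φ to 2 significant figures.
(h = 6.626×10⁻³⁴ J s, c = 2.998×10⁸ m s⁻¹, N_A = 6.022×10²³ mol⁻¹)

Photon energy at 399 nm: hc/λ = (6.626×10⁻³⁴)(2.998×10⁸)/(399×10⁻⁹) = 4.979×10⁻¹⁹ J.
Energy delivered: (26.7 mW)(3070 s) = 81.97 J.
Photons incident: 81.97 / 4.979×10⁻¹⁹ = 1.646×10²⁰, i.e. 1.646×10²⁰/6.022×10²³ = 2.733×10⁻⁴ mol.
Photons absorbed: 0.268 × 2.733×10⁻⁴ = 7.324×10⁻⁵ mol.
Φ = 5.07×10⁻⁷ mol / 7.324×10⁻⁵ mol photons = 0.0069.

Φ = 0.0069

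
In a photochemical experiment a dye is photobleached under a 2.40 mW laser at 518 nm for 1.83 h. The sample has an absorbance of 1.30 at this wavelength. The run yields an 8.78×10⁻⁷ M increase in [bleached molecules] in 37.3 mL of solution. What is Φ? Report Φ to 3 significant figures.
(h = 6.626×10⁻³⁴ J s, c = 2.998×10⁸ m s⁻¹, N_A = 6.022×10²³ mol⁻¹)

Φ = 5.04×10⁻⁴

Product: (8.78×10⁻⁷ M)(0.0373 L) = 3.275×10⁻⁸ mol.
Photon energy at 518 nm: hc/λ = (6.626×10⁻³⁴)(2.998×10⁸)/(518×10⁻⁹) = 3.835×10⁻¹⁹ J.
Energy delivered: (2.40 mW)(6588 s) = 15.81 J.
Photons incident: 15.81 / 3.835×10⁻¹⁹ = 4.123×10¹⁹, i.e. 4.123×10¹⁹/6.022×10²³ = 6.847×10⁻⁵ mol.
Fraction absorbed: 1 − 10^(−1.30) = 0.9499.
Photons absorbed: 0.9499 × 6.847×10⁻⁵ = 6.504×10⁻⁵ mol.
Φ = 3.275×10⁻⁸ mol / 6.504×10⁻⁵ mol photons = 5.04×10⁻⁴.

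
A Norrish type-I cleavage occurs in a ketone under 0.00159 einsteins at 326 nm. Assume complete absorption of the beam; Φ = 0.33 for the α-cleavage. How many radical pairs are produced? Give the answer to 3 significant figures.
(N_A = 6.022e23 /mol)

Product: Φ × n_abs = 0.33 × 0.00159 = 5.247e-4 mol.
As a count: 5.247e-4 × 6.022e23 = 3.16e20.

3.16e20 radical pairs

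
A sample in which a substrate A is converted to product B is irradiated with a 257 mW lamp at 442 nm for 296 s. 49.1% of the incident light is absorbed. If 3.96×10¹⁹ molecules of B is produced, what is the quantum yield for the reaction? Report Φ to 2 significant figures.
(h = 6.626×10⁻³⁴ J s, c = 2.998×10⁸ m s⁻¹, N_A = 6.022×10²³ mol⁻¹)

Product: 3.96×10¹⁹ / 6.022×10²³ = 6.576×10⁻⁵ mol.
Photon energy at 442 nm: hc/λ = (6.626×10⁻³⁴)(2.998×10⁸)/(442×10⁻⁹) = 4.494×10⁻¹⁹ J.
Energy delivered: (257 mW)(296 s) = 76.07 J.
Photons incident: 76.07 / 4.494×10⁻¹⁹ = 1.693×10²⁰, i.e. 1.693×10²⁰/6.022×10²³ = 2.811×10⁻⁴ mol.
Photons absorbed: 0.491 × 2.811×10⁻⁴ = 1.380×10⁻⁴ mol.
Φ = 6.576×10⁻⁵ mol / 1.380×10⁻⁴ mol photons = 0.48.

Φ = 0.48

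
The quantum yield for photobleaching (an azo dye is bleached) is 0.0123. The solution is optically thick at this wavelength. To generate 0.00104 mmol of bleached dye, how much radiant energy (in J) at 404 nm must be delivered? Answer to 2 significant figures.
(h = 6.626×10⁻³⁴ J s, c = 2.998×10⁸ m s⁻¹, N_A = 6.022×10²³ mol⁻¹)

Product: 0.00104 mmol = 1.04×10⁻⁶ mol.
Photons that must be absorbed: 1.04×10⁻⁶ / 0.0123 = 8.455×10⁻⁵ mol.
Photon energy: hc/λ = 4.917×10⁻¹⁹ J; per mole, 2.961×10⁵ J mol⁻¹.
Energy required: 8.455×10⁻⁵ × 2.961×10⁵ = 25 J.

25 J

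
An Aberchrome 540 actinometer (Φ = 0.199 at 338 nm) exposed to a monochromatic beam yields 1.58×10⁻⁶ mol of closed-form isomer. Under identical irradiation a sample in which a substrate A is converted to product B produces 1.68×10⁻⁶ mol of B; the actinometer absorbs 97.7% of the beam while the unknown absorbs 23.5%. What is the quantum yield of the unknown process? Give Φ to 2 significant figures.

Photons absorbed by the actinometer: 1.58×10⁻⁶ / 0.199 = 7.940×10⁻⁶ mol.
Incident flux: 7.940×10⁻⁶ / 0.977 = 8.127×10⁻⁶ einstein.
Absorbed by unknown: 0.235 × 8.127×10⁻⁶ = 1.910×10⁻⁶ mol.
Φ(unknown) = 1.68×10⁻⁶ / 1.910×10⁻⁶ = 0.88.

Φ = 0.88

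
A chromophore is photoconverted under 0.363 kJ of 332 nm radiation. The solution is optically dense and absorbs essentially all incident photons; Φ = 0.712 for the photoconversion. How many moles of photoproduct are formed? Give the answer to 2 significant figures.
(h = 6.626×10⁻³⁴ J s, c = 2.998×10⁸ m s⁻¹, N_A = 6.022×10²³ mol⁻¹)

7.2×10⁻⁴ mol

Photon energy at 332 nm: hc/λ = (6.626×10⁻³⁴)(2.998×10⁸)/(332×10⁻⁹) = 5.983×10⁻¹⁹ J.
Incident energy: 0.363 kJ = 363 J.
Photons incident: 363 / 5.983×10⁻¹⁹ = 6.067×10²⁰, i.e. 6.067×10²⁰/6.022×10²³ = 0.001007 mol.
Product: Φ × n_abs = 0.712 × 0.001007 = 7.170×10⁻⁴ mol.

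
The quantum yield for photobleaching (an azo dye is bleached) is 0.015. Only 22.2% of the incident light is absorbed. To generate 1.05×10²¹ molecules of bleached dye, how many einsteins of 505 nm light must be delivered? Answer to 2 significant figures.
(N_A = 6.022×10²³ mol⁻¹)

0.52 einstein

Product: 1.05×10²¹ / 6.022×10²³ = 0.001744 mol.
Photons that must be absorbed: 0.001744 / 0.015 = 0.1163 mol.
Incident photons needed: 0.1163 / 0.222 = 0.5239 mol.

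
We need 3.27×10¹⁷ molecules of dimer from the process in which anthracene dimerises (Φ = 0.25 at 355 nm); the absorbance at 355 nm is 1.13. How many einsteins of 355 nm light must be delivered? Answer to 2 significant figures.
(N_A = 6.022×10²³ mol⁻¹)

Product: 3.27×10¹⁷ / 6.022×10²³ = 5.430×10⁻⁷ mol.
Photons that must be absorbed: 5.430×10⁻⁷ / 0.25 = 2.172×10⁻⁶ mol.
Fraction absorbed: 1 − 10^(−1.13) = 0.9259.
Incident photons needed: 2.172×10⁻⁶ / 0.9259 = 2.346×10⁻⁶ mol.

2.3×10⁻⁶ einstein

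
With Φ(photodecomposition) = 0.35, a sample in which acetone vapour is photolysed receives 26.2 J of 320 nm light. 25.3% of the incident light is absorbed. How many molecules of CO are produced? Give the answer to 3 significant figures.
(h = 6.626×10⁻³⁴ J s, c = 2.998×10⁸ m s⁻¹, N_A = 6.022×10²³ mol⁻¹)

Photon energy at 320 nm: hc/λ = (6.626×10⁻³⁴)(2.998×10⁸)/(320×10⁻⁹) = 6.208×10⁻¹⁹ J.
Photons incident: 26.2 / 6.208×10⁻¹⁹ = 4.220×10¹⁹, i.e. 4.220×10¹⁹/6.022×10²³ = 7.008×10⁻⁵ mol.
Photons absorbed: 0.253 × 7.008×10⁻⁵ = 1.773×10⁻⁵ mol.
Product: Φ × n_abs = 0.35 × 1.773×10⁻⁵ = 6.206×10⁻⁶ mol.
As a count: 6.206×10⁻⁶ × 6.022×10²³ = 3.74×10¹⁸.

3.74×10¹⁸ molecules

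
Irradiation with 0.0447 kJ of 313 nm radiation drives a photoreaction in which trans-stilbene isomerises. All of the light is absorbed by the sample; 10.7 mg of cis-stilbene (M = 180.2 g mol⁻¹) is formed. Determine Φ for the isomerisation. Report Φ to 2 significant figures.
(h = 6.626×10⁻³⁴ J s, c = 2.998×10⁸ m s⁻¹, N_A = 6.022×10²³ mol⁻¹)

Φ = 0.51

Product: 10.7 mg / 180.2 g mol⁻¹ = 5.938×10⁻⁵ mol.
Photon energy at 313 nm: hc/λ = (6.626×10⁻³⁴)(2.998×10⁸)/(313×10⁻⁹) = 6.347×10⁻¹⁹ J.
Incident energy: 0.0447 kJ = 44.7 J.
Photons incident: 44.7 / 6.347×10⁻¹⁹ = 7.043×10¹⁹, i.e. 7.043×10¹⁹/6.022×10²³ = 1.170×10⁻⁴ mol.
Φ = 5.938×10⁻⁵ mol / 1.170×10⁻⁴ mol photons = 0.51.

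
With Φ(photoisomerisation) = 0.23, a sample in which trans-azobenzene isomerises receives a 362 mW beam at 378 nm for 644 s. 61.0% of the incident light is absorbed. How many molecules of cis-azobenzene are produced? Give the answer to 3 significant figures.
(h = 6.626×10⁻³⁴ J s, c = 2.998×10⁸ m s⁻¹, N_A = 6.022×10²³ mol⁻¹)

6.22×10¹⁹ molecules

Photon energy at 378 nm: hc/λ = (6.626×10⁻³⁴)(2.998×10⁸)/(378×10⁻⁹) = 5.255×10⁻¹⁹ J.
Energy delivered: (362 mW)(644 s) = 233.1 J.
Photons incident: 233.1 / 5.255×10⁻¹⁹ = 4.436×10²⁰, i.e. 4.436×10²⁰/6.022×10²³ = 7.366×10⁻⁴ mol.
Photons absorbed: 0.610 × 7.366×10⁻⁴ = 4.493×10⁻⁴ mol.
Product: Φ × n_abs = 0.23 × 4.493×10⁻⁴ = 1.033×10⁻⁴ mol.
As a count: 1.033×10⁻⁴ × 6.022×10²³ = 6.22×10¹⁹.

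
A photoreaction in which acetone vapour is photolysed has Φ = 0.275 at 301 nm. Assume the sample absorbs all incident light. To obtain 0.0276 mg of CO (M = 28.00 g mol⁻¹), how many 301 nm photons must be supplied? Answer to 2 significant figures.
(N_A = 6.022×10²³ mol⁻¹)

Product: 0.0276 mg / 28.00 g mol⁻¹ = 9.857×10⁻⁷ mol.
Photons that must be absorbed: 9.857×10⁻⁷ / 0.275 = 3.584×10⁻⁶ mol.
Photon count: 3.584×10⁻⁶ × 6.022×10²³ = 2.2×10¹⁸.

2.2×10¹⁸ photons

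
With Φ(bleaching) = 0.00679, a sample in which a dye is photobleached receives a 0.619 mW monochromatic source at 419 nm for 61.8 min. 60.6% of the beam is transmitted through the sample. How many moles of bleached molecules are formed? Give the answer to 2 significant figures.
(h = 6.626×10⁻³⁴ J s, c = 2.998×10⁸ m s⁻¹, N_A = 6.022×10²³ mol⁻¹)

2.2×10⁻⁸ mol

Photon energy at 419 nm: hc/λ = (6.626×10⁻³⁴)(2.998×10⁸)/(419×10⁻⁹) = 4.741×10⁻¹⁹ J.
Energy delivered: (0.619 mW)(3708 s) = 2.295 J.
Photons incident: 2.295 / 4.741×10⁻¹⁹ = 4.841×10¹⁸, i.e. 4.841×10¹⁸/6.022×10²³ = 8.039×10⁻⁶ mol.
Fraction absorbed: 1 − 60.6/100 = 0.3940.
Photons absorbed: 0.3940 × 8.039×10⁻⁶ = 3.167×10⁻⁶ mol.
Product: Φ × n_abs = 0.00679 × 3.167×10⁻⁶ = 2.150×10⁻⁸ mol.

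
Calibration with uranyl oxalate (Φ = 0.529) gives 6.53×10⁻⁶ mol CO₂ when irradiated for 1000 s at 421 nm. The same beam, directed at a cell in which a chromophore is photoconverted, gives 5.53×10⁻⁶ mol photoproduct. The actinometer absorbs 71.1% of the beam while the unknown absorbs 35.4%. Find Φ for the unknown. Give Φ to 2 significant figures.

Photons absorbed by the actinometer: 6.53×10⁻⁶ / 0.529 = 1.234×10⁻⁵ mol.
Incident flux: 1.234×10⁻⁵ / 0.711 = 1.736×10⁻⁵ einstein.
Absorbed by unknown: 0.354 × 1.736×10⁻⁵ = 6.145×10⁻⁶ mol.
Φ(unknown) = 5.53×10⁻⁶ / 6.145×10⁻⁶ = 0.90.

Φ = 0.90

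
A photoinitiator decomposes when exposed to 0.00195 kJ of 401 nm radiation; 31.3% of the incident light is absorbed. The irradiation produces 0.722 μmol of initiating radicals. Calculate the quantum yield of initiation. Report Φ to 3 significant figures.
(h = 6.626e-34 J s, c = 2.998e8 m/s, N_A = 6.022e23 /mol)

Φ = 0.353

Product: 0.722 μmol = 7.22e-7 mol.
Photon energy at 401 nm: hc/λ = (6.626e-34)(2.998e8)/(401e-9) = 4.954e-19 J.
Incident energy: 0.00195 kJ = 1.95 J.
Photons incident: 1.95 / 4.954e-19 = 3.936e18, i.e. 3.936e18/6.022e23 = 6.536e-6 mol.
Photons absorbed: 0.313 × 6.536e-6 = 2.046e-6 mol.
Φ = 7.22e-7 mol / 2.046e-6 mol photons = 0.353.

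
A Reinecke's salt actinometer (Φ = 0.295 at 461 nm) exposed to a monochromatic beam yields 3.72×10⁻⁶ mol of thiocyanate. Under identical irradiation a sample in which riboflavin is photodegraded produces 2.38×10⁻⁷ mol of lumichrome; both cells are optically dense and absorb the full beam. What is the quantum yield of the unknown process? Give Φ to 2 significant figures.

Photons absorbed by the actinometer: 3.72×10⁻⁶ / 0.295 = 1.261×10⁻⁵ mol.
Φ(unknown) = 2.38×10⁻⁷ / 1.261×10⁻⁵ = 0.019.

Φ = 0.019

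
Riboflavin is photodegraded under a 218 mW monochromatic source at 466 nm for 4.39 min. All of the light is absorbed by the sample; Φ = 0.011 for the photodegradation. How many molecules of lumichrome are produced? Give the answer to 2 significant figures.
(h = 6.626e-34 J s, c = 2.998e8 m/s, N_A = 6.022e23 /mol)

Photon energy at 466 nm: hc/λ = (6.626e-34)(2.998e8)/(466e-9) = 4.263e-19 J.
Energy delivered: (218 mW)(263.4 s) = 57.42 J.
Photons incident: 57.42 / 4.263e-19 = 1.347e20, i.e. 1.347e20/6.022e23 = 2.237e-4 mol.
Product: Φ × n_abs = 0.011 × 2.237e-4 = 2.461e-6 mol.
As a count: 2.461e-6 × 6.022e23 = 1.5e18.

1.5e18 molecules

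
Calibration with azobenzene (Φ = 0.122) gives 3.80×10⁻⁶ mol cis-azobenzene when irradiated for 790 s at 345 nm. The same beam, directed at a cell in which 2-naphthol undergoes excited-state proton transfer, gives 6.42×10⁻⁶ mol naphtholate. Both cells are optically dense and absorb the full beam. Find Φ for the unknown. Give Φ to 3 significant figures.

Φ = 0.206

Photons absorbed by the actinometer: 3.80×10⁻⁶ / 0.122 = 3.115×10⁻⁵ mol.
Φ(unknown) = 6.42×10⁻⁶ / 3.115×10⁻⁵ = 0.206.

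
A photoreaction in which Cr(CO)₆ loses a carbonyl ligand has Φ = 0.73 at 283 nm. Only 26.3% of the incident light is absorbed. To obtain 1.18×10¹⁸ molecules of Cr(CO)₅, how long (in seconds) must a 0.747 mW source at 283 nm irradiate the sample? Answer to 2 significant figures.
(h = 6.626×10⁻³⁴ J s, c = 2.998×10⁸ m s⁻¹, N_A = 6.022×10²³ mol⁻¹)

t ≈ 5800 s

Product: 1.18×10¹⁸ / 6.022×10²³ = 1.959×10⁻⁶ mol.
Photons that must be absorbed: 1.959×10⁻⁶ / 0.73 = 2.684×10⁻⁶ mol.
Incident photons needed: 2.684×10⁻⁶ / 0.263 = 1.021×10⁻⁵ mol.
Photon energy: hc/λ = 7.019×10⁻¹⁹ J; per mole, 4.227×10⁵ J mol⁻¹.
Energy required: 1.021×10⁻⁵ × 4.227×10⁵ = 4.316 J.
Time: 4.316 J / 0.000747 W = 5800 s.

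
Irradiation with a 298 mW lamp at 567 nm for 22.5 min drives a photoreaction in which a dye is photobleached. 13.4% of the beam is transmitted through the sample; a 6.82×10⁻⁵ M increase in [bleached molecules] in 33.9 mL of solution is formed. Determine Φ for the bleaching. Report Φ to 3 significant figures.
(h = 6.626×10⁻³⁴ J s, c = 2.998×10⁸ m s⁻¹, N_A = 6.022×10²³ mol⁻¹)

Product: (6.82×10⁻⁵ M)(0.0339 L) = 2.312×10⁻⁶ mol.
Photon energy at 567 nm: hc/λ = (6.626×10⁻³⁴)(2.998×10⁸)/(567×10⁻⁹) = 3.503×10⁻¹⁹ J.
Energy delivered: (298 mW)(1350 s) = 402.3 J.
Photons incident: 402.3 / 3.503×10⁻¹⁹ = 1.148×10²¹, i.e. 1.148×10²¹/6.022×10²³ = 0.001906 mol.
Fraction absorbed: 1 − 13.4/100 = 0.8660.
Photons absorbed: 0.8660 × 0.001906 = 0.001651 mol.
Φ = 2.312×10⁻⁶ mol / 0.001651 mol photons = 0.00140.

Φ = 0.00140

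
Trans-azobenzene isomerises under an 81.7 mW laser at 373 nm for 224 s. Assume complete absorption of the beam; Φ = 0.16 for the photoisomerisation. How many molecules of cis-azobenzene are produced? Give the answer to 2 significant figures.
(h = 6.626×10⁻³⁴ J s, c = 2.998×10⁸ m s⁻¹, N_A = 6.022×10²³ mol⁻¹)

5.5×10¹⁸ molecules

Photon energy at 373 nm: hc/λ = (6.626×10⁻³⁴)(2.998×10⁸)/(373×10⁻⁹) = 5.326×10⁻¹⁹ J.
Energy delivered: (81.7 mW)(224 s) = 18.30 J.
Photons incident: 18.30 / 5.326×10⁻¹⁹ = 3.436×10¹⁹, i.e. 3.436×10¹⁹/6.022×10²³ = 5.706×10⁻⁵ mol.
Product: Φ × n_abs = 0.16 × 5.706×10⁻⁵ = 9.130×10⁻⁶ mol.
As a count: 9.130×10⁻⁶ × 6.022×10²³ = 5.5×10¹⁸.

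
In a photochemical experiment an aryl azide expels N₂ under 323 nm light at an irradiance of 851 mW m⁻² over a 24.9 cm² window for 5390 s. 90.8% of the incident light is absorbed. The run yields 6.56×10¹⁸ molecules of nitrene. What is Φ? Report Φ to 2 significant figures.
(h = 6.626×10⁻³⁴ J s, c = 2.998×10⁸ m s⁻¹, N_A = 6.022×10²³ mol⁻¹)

Φ = 0.39

Product: 6.56×10¹⁸ / 6.022×10²³ = 1.089×10⁻⁵ mol.
Photon energy at 323 nm: hc/λ = (6.626×10⁻³⁴)(2.998×10⁸)/(323×10⁻⁹) = 6.150×10⁻¹⁹ J.
Energy delivered: (851 mW m⁻²)(24.9×10⁻⁴ m²)(5390 s) = 11.42 J.
Photons incident: 11.42 / 6.150×10⁻¹⁹ = 1.857×10¹⁹, i.e. 1.857×10¹⁹/6.022×10²³ = 3.084×10⁻⁵ mol.
Photons absorbed: 0.908 × 3.084×10⁻⁵ = 2.800×10⁻⁵ mol.
Φ = 1.089×10⁻⁵ mol / 2.800×10⁻⁵ mol photons = 0.39.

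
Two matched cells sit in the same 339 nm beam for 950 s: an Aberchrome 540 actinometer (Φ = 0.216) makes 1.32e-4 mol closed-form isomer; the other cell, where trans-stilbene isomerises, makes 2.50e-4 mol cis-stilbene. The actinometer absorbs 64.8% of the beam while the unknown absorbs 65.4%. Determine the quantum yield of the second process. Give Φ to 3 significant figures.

Φ = 0.405

Photons absorbed by the actinometer: 1.32e-4 / 0.216 = 6.111e-4 mol.
Incident flux: 6.111e-4 / 0.648 = 9.431e-4 einstein.
Absorbed by unknown: 0.654 × 9.431e-4 = 6.168e-4 mol.
Φ(unknown) = 2.50e-4 / 6.168e-4 = 0.405.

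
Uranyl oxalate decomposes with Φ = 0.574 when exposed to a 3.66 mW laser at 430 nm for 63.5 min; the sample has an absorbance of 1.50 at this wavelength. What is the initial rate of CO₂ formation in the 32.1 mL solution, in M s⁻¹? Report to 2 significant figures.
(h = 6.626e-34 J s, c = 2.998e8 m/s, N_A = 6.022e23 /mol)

2.3e-7 M s⁻¹

Photon energy at 430 nm: hc/λ = (6.626e-34)(2.998e8)/(430e-9) = 4.620e-19 J.
Energy delivered: (3.66 mW)(3810 s) = 13.94 J.
Photons incident: 13.94 / 4.620e-19 = 3.017e19, i.e. 3.017e19/6.022e23 = 5.010e-5 mol.
Fraction absorbed: 1 − 10^(−1.50) = 0.9684.
Photons absorbed: 0.9684 × 5.010e-5 = 4.852e-5 mol.
Product formed: 0.574 × 4.852e-5 = 2.785e-5 mol.
Rate: 2.785e-5 mol / (3810 s × 0.0321 L) = 2.3e-7 M s⁻¹.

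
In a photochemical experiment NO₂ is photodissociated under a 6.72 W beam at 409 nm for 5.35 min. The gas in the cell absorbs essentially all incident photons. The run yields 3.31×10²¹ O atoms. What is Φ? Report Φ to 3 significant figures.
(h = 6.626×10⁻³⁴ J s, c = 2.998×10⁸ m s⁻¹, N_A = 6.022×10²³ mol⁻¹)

Φ = 0.745

Product: 3.31×10²¹ / 6.022×10²³ = 0.005497 mol.
Photon energy at 409 nm: hc/λ = (6.626×10⁻³⁴)(2.998×10⁸)/(409×10⁻⁹) = 4.857×10⁻¹⁹ J.
Energy delivered: (6.72 W)(321 s) = 2157 J.
Photons incident: 2157 / 4.857×10⁻¹⁹ = 4.441×10²¹, i.e. 4.441×10²¹/6.022×10²³ = 0.007375 mol.
Φ = 0.005497 mol / 0.007375 mol photons = 0.745.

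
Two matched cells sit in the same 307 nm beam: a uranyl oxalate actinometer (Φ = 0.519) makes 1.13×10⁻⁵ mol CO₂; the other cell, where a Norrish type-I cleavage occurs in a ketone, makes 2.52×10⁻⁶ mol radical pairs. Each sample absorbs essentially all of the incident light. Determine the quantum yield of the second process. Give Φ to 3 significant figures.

Photons absorbed by the actinometer: 1.13×10⁻⁵ / 0.519 = 2.177×10⁻⁵ mol.
Φ(unknown) = 2.52×10⁻⁶ / 2.177×10⁻⁵ = 0.116.

Φ = 0.116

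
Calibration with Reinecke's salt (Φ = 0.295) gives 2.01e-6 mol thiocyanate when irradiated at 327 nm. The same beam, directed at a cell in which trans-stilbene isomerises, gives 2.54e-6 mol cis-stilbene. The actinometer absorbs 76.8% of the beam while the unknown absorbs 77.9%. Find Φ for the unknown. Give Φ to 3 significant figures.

Photons absorbed by the actinometer: 2.01e-6 / 0.295 = 6.814e-6 mol.
Incident flux: 6.814e-6 / 0.768 = 8.872e-6 einstein.
Absorbed by unknown: 0.779 × 8.872e-6 = 6.911e-6 mol.
Φ(unknown) = 2.54e-6 / 6.911e-6 = 0.368.

Φ = 0.368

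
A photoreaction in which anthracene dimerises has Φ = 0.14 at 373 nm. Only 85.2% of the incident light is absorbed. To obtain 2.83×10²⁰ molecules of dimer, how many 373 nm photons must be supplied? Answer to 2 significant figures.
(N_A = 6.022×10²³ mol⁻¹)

2.4×10²¹ photons

Product: 2.83×10²⁰ / 6.022×10²³ = 4.699×10⁻⁴ mol.
Photons that must be absorbed: 4.699×10⁻⁴ / 0.14 = 0.003356 mol.
Incident photons needed: 0.003356 / 0.852 = 0.003939 mol.
Photon count: 0.003939 × 6.022×10²³ = 2.4×10²¹.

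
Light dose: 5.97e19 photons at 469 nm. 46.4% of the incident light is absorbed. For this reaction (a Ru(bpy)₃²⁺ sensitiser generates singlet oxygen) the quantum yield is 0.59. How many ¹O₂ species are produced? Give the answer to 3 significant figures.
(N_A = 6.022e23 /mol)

Moles of photons: 5.97e19 / 6.022e23 = 9.914e-5 mol.
Photons absorbed: 0.464 × 9.914e-5 = 4.600e-5 mol.
Product: Φ × n_abs = 0.59 × 4.600e-5 = 2.714e-5 mol.
As a count: 2.714e-5 × 6.022e23 = 1.63e19.

1.63e19 species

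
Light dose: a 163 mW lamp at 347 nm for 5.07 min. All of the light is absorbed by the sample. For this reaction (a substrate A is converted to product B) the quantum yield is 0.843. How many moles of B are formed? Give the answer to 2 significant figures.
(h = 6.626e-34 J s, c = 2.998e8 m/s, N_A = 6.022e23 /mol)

1.2e-4 mol

Photon energy at 347 nm: hc/λ = (6.626e-34)(2.998e8)/(347e-9) = 5.725e-19 J.
Energy delivered: (163 mW)(304.2 s) = 49.58 J.
Photons incident: 49.58 / 5.725e-19 = 8.660e19, i.e. 8.660e19/6.022e23 = 1.438e-4 mol.
Product: Φ × n_abs = 0.843 × 1.438e-4 = 1.212e-4 mol.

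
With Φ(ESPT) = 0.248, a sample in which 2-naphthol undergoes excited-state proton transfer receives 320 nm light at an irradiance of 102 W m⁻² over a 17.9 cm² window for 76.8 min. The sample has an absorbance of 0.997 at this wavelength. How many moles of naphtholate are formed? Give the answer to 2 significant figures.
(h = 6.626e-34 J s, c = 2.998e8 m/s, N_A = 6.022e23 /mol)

5.0e-4 mol

Photon energy at 320 nm: hc/λ = (6.626e-34)(2.998e8)/(320e-9) = 6.208e-19 J.
Energy delivered: (102 W m⁻²)(17.9e-4 m²)(4608 s) = 841.3 J.
Photons incident: 841.3 / 6.208e-19 = 1.355e21, i.e. 1.355e21/6.022e23 = 0.002250 mol.
Fraction absorbed: 1 − 10^(−0.997) = 0.8993.
Photons absorbed: 0.8993 × 0.002250 = 0.002023 mol.
Product: Φ × n_abs = 0.248 × 0.002023 = 5.017e-4 mol.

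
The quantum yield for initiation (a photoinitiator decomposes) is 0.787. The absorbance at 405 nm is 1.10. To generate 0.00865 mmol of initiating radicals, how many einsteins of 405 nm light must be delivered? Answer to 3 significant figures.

Product: 0.00865 mmol = 8.65×10⁻⁶ mol.
Photons that must be absorbed: 8.65×10⁻⁶ / 0.787 = 1.099×10⁻⁵ mol.
Fraction absorbed: 1 − 10^(−1.10) = 0.9206.
Incident photons needed: 1.099×10⁻⁵ / 0.9206 = 1.194×10⁻⁵ mol.

1.19×10⁻⁵ einstein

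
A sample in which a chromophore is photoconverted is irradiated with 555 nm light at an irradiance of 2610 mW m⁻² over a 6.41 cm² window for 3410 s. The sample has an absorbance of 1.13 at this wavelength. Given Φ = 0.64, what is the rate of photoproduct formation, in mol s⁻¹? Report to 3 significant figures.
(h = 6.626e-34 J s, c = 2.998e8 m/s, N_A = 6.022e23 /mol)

Photon energy at 555 nm: hc/λ = (6.626e-34)(2.998e8)/(555e-9) = 3.579e-19 J.
Energy delivered: (2610 mW m⁻²)(6.41e-4 m²)(3410 s) = 5.705 J.
Photons incident: 5.705 / 3.579e-19 = 1.594e19, i.e. 1.594e19/6.022e23 = 2.647e-5 mol.
Fraction absorbed: 1 − 10^(−1.13) = 0.9259.
Photons absorbed: 0.9259 × 2.647e-5 = 2.451e-5 mol.
Product formed: 0.64 × 2.451e-5 = 1.569e-5 mol.
Rate: 1.569e-5 / 3410 s = 4.60e-9 mol s⁻¹.

4.60e-9 mol s⁻¹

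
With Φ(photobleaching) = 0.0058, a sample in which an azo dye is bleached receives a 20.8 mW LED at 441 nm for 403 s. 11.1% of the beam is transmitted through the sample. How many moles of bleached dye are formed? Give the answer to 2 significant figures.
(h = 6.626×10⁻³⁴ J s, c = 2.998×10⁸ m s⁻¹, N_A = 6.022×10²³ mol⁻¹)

1.6×10⁻⁷ mol

Photon energy at 441 nm: hc/λ = (6.626×10⁻³⁴)(2.998×10⁸)/(441×10⁻⁹) = 4.504×10⁻¹⁹ J.
Energy delivered: (20.8 mW)(403 s) = 8.382 J.
Photons incident: 8.382 / 4.504×10⁻¹⁹ = 1.861×10¹⁹, i.e. 1.861×10¹⁹/6.022×10²³ = 3.090×10⁻⁵ mol.
Fraction absorbed: 1 − 11.1/100 = 0.8890.
Photons absorbed: 0.8890 × 3.090×10⁻⁵ = 2.747×10⁻⁵ mol.
Product: Φ × n_abs = 0.0058 × 2.747×10⁻⁵ = 1.593×10⁻⁷ mol.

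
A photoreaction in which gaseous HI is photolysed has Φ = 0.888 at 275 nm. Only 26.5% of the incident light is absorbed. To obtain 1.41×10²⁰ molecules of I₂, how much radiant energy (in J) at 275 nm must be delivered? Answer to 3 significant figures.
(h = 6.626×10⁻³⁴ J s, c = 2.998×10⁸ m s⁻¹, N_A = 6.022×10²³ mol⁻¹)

Product: 1.41×10²⁰ / 6.022×10²³ = 2.341×10⁻⁴ mol.
Photons that must be absorbed: 2.341×10⁻⁴ / 0.888 = 2.636×10⁻⁴ mol.
Incident photons needed: 2.636×10⁻⁴ / 0.265 = 9.947×10⁻⁴ mol.
Photon energy: hc/λ = 7.224×10⁻¹⁹ J; per mole, 4.350×10⁵ J mol⁻¹.
Energy required: 9.947×10⁻⁴ × 4.350×10⁵ = 433 J.

433 J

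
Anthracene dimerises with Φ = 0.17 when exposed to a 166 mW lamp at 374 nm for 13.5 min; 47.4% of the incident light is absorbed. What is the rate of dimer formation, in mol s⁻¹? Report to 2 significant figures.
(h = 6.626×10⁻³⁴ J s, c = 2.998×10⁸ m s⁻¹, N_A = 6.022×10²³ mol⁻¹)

4.2×10⁻⁸ mol s⁻¹

Photon energy at 374 nm: hc/λ = (6.626×10⁻³⁴)(2.998×10⁸)/(374×10⁻⁹) = 5.311×10⁻¹⁹ J.
Energy delivered: (166 mW)(810 s) = 134.5 J.
Photons incident: 134.5 / 5.311×10⁻¹⁹ = 2.532×10²⁰, i.e. 2.532×10²⁰/6.022×10²³ = 4.205×10⁻⁴ mol.
Photons absorbed: 0.474 × 4.205×10⁻⁴ = 1.993×10⁻⁴ mol.
Product formed: 0.17 × 1.993×10⁻⁴ = 3.388×10⁻⁵ mol.
Rate: 3.388×10⁻⁵ / 810 s = 4.2×10⁻⁸ mol s⁻¹.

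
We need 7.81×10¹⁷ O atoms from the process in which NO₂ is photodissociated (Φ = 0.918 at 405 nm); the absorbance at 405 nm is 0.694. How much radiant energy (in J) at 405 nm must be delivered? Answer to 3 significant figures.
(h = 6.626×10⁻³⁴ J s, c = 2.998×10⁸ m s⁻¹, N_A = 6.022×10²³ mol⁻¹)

0.523 J

Product: 7.81×10¹⁷ / 6.022×10²³ = 1.297×10⁻⁶ mol.
Photons that must be absorbed: 1.297×10⁻⁶ / 0.918 = 1.413×10⁻⁶ mol.
Fraction absorbed: 1 − 10^(−0.694) = 0.7977.
Incident photons needed: 1.413×10⁻⁶ / 0.7977 = 1.771×10⁻⁶ mol.
Photon energy: hc/λ = 4.905×10⁻¹⁹ J; per mole, 2.954×10⁵ J mol⁻¹.
Energy required: 1.771×10⁻⁶ × 2.954×10⁵ = 0.523 J.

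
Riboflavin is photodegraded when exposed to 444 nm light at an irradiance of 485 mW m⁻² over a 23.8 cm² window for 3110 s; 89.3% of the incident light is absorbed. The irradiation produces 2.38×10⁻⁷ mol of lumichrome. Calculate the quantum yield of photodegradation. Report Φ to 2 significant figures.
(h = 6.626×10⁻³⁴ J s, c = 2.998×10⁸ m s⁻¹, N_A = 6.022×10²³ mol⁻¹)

Photon energy at 444 nm: hc/λ = (6.626×10⁻³⁴)(2.998×10⁸)/(444×10⁻⁹) = 4.474×10⁻¹⁹ J.
Energy delivered: (485 mW m⁻²)(23.8×10⁻⁴ m²)(3110 s) = 3.590 J.
Photons incident: 3.590 / 4.474×10⁻¹⁹ = 8.024×10¹⁸, i.e. 8.024×10¹⁸/6.022×10²³ = 1.332×10⁻⁵ mol.
Photons absorbed: 0.893 × 1.332×10⁻⁵ = 1.189×10⁻⁵ mol.
Φ = 2.38×10⁻⁷ mol / 1.189×10⁻⁵ mol photons = 0.020.

Φ = 0.020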